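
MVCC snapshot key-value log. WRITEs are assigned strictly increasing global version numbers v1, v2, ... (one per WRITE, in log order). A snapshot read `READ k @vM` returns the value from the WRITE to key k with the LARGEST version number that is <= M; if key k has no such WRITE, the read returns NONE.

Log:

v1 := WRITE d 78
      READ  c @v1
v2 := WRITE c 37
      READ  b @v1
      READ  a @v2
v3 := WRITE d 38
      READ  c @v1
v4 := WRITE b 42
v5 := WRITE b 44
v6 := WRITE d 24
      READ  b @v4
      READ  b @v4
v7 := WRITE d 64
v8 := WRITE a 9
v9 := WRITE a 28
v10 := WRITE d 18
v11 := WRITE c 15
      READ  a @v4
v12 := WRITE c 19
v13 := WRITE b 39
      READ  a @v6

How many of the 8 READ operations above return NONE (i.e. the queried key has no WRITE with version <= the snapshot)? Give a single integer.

Answer: 6

Derivation:
v1: WRITE d=78  (d history now [(1, 78)])
READ c @v1: history=[] -> no version <= 1 -> NONE
v2: WRITE c=37  (c history now [(2, 37)])
READ b @v1: history=[] -> no version <= 1 -> NONE
READ a @v2: history=[] -> no version <= 2 -> NONE
v3: WRITE d=38  (d history now [(1, 78), (3, 38)])
READ c @v1: history=[(2, 37)] -> no version <= 1 -> NONE
v4: WRITE b=42  (b history now [(4, 42)])
v5: WRITE b=44  (b history now [(4, 42), (5, 44)])
v6: WRITE d=24  (d history now [(1, 78), (3, 38), (6, 24)])
READ b @v4: history=[(4, 42), (5, 44)] -> pick v4 -> 42
READ b @v4: history=[(4, 42), (5, 44)] -> pick v4 -> 42
v7: WRITE d=64  (d history now [(1, 78), (3, 38), (6, 24), (7, 64)])
v8: WRITE a=9  (a history now [(8, 9)])
v9: WRITE a=28  (a history now [(8, 9), (9, 28)])
v10: WRITE d=18  (d history now [(1, 78), (3, 38), (6, 24), (7, 64), (10, 18)])
v11: WRITE c=15  (c history now [(2, 37), (11, 15)])
READ a @v4: history=[(8, 9), (9, 28)] -> no version <= 4 -> NONE
v12: WRITE c=19  (c history now [(2, 37), (11, 15), (12, 19)])
v13: WRITE b=39  (b history now [(4, 42), (5, 44), (13, 39)])
READ a @v6: history=[(8, 9), (9, 28)] -> no version <= 6 -> NONE
Read results in order: ['NONE', 'NONE', 'NONE', 'NONE', '42', '42', 'NONE', 'NONE']
NONE count = 6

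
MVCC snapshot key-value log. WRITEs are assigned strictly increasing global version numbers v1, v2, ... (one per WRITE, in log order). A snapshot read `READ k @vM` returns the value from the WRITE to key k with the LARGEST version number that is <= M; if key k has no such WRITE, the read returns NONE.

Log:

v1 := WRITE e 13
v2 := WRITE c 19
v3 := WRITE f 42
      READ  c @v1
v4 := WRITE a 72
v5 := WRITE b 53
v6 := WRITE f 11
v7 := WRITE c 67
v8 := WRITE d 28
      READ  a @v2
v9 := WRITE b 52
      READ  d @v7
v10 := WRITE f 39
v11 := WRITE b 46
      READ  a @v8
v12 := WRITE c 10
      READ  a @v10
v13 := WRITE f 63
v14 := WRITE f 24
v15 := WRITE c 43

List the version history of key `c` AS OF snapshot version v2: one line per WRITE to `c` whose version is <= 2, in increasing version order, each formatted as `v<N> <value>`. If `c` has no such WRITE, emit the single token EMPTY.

Scan writes for key=c with version <= 2:
  v1 WRITE e 13 -> skip
  v2 WRITE c 19 -> keep
  v3 WRITE f 42 -> skip
  v4 WRITE a 72 -> skip
  v5 WRITE b 53 -> skip
  v6 WRITE f 11 -> skip
  v7 WRITE c 67 -> drop (> snap)
  v8 WRITE d 28 -> skip
  v9 WRITE b 52 -> skip
  v10 WRITE f 39 -> skip
  v11 WRITE b 46 -> skip
  v12 WRITE c 10 -> drop (> snap)
  v13 WRITE f 63 -> skip
  v14 WRITE f 24 -> skip
  v15 WRITE c 43 -> drop (> snap)
Collected: [(2, 19)]

Answer: v2 19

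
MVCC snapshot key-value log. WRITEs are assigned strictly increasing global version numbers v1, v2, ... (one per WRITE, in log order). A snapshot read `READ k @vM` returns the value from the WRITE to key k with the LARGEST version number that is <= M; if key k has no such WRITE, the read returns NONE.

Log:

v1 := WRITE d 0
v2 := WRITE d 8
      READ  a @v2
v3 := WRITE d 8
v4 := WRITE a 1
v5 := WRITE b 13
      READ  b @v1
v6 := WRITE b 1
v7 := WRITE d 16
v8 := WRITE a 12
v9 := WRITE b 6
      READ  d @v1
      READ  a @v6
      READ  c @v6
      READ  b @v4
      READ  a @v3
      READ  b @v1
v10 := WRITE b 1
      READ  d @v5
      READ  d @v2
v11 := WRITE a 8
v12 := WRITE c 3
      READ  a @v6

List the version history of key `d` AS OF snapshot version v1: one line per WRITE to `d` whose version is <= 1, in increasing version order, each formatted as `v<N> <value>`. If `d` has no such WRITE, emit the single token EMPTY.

Scan writes for key=d with version <= 1:
  v1 WRITE d 0 -> keep
  v2 WRITE d 8 -> drop (> snap)
  v3 WRITE d 8 -> drop (> snap)
  v4 WRITE a 1 -> skip
  v5 WRITE b 13 -> skip
  v6 WRITE b 1 -> skip
  v7 WRITE d 16 -> drop (> snap)
  v8 WRITE a 12 -> skip
  v9 WRITE b 6 -> skip
  v10 WRITE b 1 -> skip
  v11 WRITE a 8 -> skip
  v12 WRITE c 3 -> skip
Collected: [(1, 0)]

Answer: v1 0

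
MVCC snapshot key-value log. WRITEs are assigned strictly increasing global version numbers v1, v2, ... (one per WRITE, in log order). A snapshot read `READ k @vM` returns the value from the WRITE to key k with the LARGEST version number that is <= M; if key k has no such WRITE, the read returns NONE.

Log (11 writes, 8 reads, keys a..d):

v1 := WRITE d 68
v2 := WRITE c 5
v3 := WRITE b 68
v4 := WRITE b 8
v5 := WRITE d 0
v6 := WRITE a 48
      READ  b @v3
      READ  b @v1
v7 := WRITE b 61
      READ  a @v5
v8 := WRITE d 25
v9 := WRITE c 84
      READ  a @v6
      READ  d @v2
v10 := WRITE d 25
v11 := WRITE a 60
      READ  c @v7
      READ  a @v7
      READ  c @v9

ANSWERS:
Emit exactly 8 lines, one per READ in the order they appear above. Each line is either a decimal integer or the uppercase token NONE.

v1: WRITE d=68  (d history now [(1, 68)])
v2: WRITE c=5  (c history now [(2, 5)])
v3: WRITE b=68  (b history now [(3, 68)])
v4: WRITE b=8  (b history now [(3, 68), (4, 8)])
v5: WRITE d=0  (d history now [(1, 68), (5, 0)])
v6: WRITE a=48  (a history now [(6, 48)])
READ b @v3: history=[(3, 68), (4, 8)] -> pick v3 -> 68
READ b @v1: history=[(3, 68), (4, 8)] -> no version <= 1 -> NONE
v7: WRITE b=61  (b history now [(3, 68), (4, 8), (7, 61)])
READ a @v5: history=[(6, 48)] -> no version <= 5 -> NONE
v8: WRITE d=25  (d history now [(1, 68), (5, 0), (8, 25)])
v9: WRITE c=84  (c history now [(2, 5), (9, 84)])
READ a @v6: history=[(6, 48)] -> pick v6 -> 48
READ d @v2: history=[(1, 68), (5, 0), (8, 25)] -> pick v1 -> 68
v10: WRITE d=25  (d history now [(1, 68), (5, 0), (8, 25), (10, 25)])
v11: WRITE a=60  (a history now [(6, 48), (11, 60)])
READ c @v7: history=[(2, 5), (9, 84)] -> pick v2 -> 5
READ a @v7: history=[(6, 48), (11, 60)] -> pick v6 -> 48
READ c @v9: history=[(2, 5), (9, 84)] -> pick v9 -> 84

Answer: 68
NONE
NONE
48
68
5
48
84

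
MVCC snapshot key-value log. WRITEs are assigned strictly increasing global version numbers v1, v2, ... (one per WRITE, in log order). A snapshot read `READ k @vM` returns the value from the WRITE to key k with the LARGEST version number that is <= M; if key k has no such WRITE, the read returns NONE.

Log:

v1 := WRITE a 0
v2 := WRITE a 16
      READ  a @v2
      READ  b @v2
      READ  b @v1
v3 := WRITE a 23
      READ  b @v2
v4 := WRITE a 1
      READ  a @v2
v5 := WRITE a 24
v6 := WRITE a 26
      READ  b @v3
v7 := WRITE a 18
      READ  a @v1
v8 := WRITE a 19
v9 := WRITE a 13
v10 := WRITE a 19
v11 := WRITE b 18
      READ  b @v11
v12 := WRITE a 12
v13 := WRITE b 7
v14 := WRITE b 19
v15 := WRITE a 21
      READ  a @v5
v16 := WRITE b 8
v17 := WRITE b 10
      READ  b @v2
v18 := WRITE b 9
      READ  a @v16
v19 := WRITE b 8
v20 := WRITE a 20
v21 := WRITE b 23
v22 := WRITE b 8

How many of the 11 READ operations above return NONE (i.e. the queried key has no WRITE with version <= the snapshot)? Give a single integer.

v1: WRITE a=0  (a history now [(1, 0)])
v2: WRITE a=16  (a history now [(1, 0), (2, 16)])
READ a @v2: history=[(1, 0), (2, 16)] -> pick v2 -> 16
READ b @v2: history=[] -> no version <= 2 -> NONE
READ b @v1: history=[] -> no version <= 1 -> NONE
v3: WRITE a=23  (a history now [(1, 0), (2, 16), (3, 23)])
READ b @v2: history=[] -> no version <= 2 -> NONE
v4: WRITE a=1  (a history now [(1, 0), (2, 16), (3, 23), (4, 1)])
READ a @v2: history=[(1, 0), (2, 16), (3, 23), (4, 1)] -> pick v2 -> 16
v5: WRITE a=24  (a history now [(1, 0), (2, 16), (3, 23), (4, 1), (5, 24)])
v6: WRITE a=26  (a history now [(1, 0), (2, 16), (3, 23), (4, 1), (5, 24), (6, 26)])
READ b @v3: history=[] -> no version <= 3 -> NONE
v7: WRITE a=18  (a history now [(1, 0), (2, 16), (3, 23), (4, 1), (5, 24), (6, 26), (7, 18)])
READ a @v1: history=[(1, 0), (2, 16), (3, 23), (4, 1), (5, 24), (6, 26), (7, 18)] -> pick v1 -> 0
v8: WRITE a=19  (a history now [(1, 0), (2, 16), (3, 23), (4, 1), (5, 24), (6, 26), (7, 18), (8, 19)])
v9: WRITE a=13  (a history now [(1, 0), (2, 16), (3, 23), (4, 1), (5, 24), (6, 26), (7, 18), (8, 19), (9, 13)])
v10: WRITE a=19  (a history now [(1, 0), (2, 16), (3, 23), (4, 1), (5, 24), (6, 26), (7, 18), (8, 19), (9, 13), (10, 19)])
v11: WRITE b=18  (b history now [(11, 18)])
READ b @v11: history=[(11, 18)] -> pick v11 -> 18
v12: WRITE a=12  (a history now [(1, 0), (2, 16), (3, 23), (4, 1), (5, 24), (6, 26), (7, 18), (8, 19), (9, 13), (10, 19), (12, 12)])
v13: WRITE b=7  (b history now [(11, 18), (13, 7)])
v14: WRITE b=19  (b history now [(11, 18), (13, 7), (14, 19)])
v15: WRITE a=21  (a history now [(1, 0), (2, 16), (3, 23), (4, 1), (5, 24), (6, 26), (7, 18), (8, 19), (9, 13), (10, 19), (12, 12), (15, 21)])
READ a @v5: history=[(1, 0), (2, 16), (3, 23), (4, 1), (5, 24), (6, 26), (7, 18), (8, 19), (9, 13), (10, 19), (12, 12), (15, 21)] -> pick v5 -> 24
v16: WRITE b=8  (b history now [(11, 18), (13, 7), (14, 19), (16, 8)])
v17: WRITE b=10  (b history now [(11, 18), (13, 7), (14, 19), (16, 8), (17, 10)])
READ b @v2: history=[(11, 18), (13, 7), (14, 19), (16, 8), (17, 10)] -> no version <= 2 -> NONE
v18: WRITE b=9  (b history now [(11, 18), (13, 7), (14, 19), (16, 8), (17, 10), (18, 9)])
READ a @v16: history=[(1, 0), (2, 16), (3, 23), (4, 1), (5, 24), (6, 26), (7, 18), (8, 19), (9, 13), (10, 19), (12, 12), (15, 21)] -> pick v15 -> 21
v19: WRITE b=8  (b history now [(11, 18), (13, 7), (14, 19), (16, 8), (17, 10), (18, 9), (19, 8)])
v20: WRITE a=20  (a history now [(1, 0), (2, 16), (3, 23), (4, 1), (5, 24), (6, 26), (7, 18), (8, 19), (9, 13), (10, 19), (12, 12), (15, 21), (20, 20)])
v21: WRITE b=23  (b history now [(11, 18), (13, 7), (14, 19), (16, 8), (17, 10), (18, 9), (19, 8), (21, 23)])
v22: WRITE b=8  (b history now [(11, 18), (13, 7), (14, 19), (16, 8), (17, 10), (18, 9), (19, 8), (21, 23), (22, 8)])
Read results in order: ['16', 'NONE', 'NONE', 'NONE', '16', 'NONE', '0', '18', '24', 'NONE', '21']
NONE count = 5

Answer: 5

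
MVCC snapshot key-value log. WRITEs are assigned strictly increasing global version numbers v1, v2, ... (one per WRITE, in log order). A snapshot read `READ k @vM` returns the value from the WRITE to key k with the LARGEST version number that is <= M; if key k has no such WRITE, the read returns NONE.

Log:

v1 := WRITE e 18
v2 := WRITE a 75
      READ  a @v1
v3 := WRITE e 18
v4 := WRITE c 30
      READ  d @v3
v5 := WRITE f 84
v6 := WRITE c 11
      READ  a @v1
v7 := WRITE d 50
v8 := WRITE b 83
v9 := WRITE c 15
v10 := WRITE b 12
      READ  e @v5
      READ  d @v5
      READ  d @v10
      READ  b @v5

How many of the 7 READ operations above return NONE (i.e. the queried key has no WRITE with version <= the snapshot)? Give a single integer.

Answer: 5

Derivation:
v1: WRITE e=18  (e history now [(1, 18)])
v2: WRITE a=75  (a history now [(2, 75)])
READ a @v1: history=[(2, 75)] -> no version <= 1 -> NONE
v3: WRITE e=18  (e history now [(1, 18), (3, 18)])
v4: WRITE c=30  (c history now [(4, 30)])
READ d @v3: history=[] -> no version <= 3 -> NONE
v5: WRITE f=84  (f history now [(5, 84)])
v6: WRITE c=11  (c history now [(4, 30), (6, 11)])
READ a @v1: history=[(2, 75)] -> no version <= 1 -> NONE
v7: WRITE d=50  (d history now [(7, 50)])
v8: WRITE b=83  (b history now [(8, 83)])
v9: WRITE c=15  (c history now [(4, 30), (6, 11), (9, 15)])
v10: WRITE b=12  (b history now [(8, 83), (10, 12)])
READ e @v5: history=[(1, 18), (3, 18)] -> pick v3 -> 18
READ d @v5: history=[(7, 50)] -> no version <= 5 -> NONE
READ d @v10: history=[(7, 50)] -> pick v7 -> 50
READ b @v5: history=[(8, 83), (10, 12)] -> no version <= 5 -> NONE
Read results in order: ['NONE', 'NONE', 'NONE', '18', 'NONE', '50', 'NONE']
NONE count = 5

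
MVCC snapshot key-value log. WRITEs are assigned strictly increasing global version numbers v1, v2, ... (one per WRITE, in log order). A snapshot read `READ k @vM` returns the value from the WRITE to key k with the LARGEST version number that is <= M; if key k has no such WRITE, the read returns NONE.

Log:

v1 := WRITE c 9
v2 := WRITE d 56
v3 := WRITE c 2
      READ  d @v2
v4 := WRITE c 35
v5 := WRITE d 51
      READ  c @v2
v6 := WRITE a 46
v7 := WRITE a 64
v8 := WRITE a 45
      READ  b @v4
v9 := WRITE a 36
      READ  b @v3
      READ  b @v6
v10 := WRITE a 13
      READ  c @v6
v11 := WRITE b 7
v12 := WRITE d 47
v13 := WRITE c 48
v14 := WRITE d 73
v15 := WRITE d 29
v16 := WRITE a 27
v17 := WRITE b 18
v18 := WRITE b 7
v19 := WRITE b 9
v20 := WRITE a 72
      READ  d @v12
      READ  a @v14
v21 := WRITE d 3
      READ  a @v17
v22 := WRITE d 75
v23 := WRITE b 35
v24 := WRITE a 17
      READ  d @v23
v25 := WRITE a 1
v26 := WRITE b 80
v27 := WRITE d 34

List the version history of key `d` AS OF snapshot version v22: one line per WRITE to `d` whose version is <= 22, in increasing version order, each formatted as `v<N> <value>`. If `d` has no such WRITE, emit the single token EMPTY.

Answer: v2 56
v5 51
v12 47
v14 73
v15 29
v21 3
v22 75

Derivation:
Scan writes for key=d with version <= 22:
  v1 WRITE c 9 -> skip
  v2 WRITE d 56 -> keep
  v3 WRITE c 2 -> skip
  v4 WRITE c 35 -> skip
  v5 WRITE d 51 -> keep
  v6 WRITE a 46 -> skip
  v7 WRITE a 64 -> skip
  v8 WRITE a 45 -> skip
  v9 WRITE a 36 -> skip
  v10 WRITE a 13 -> skip
  v11 WRITE b 7 -> skip
  v12 WRITE d 47 -> keep
  v13 WRITE c 48 -> skip
  v14 WRITE d 73 -> keep
  v15 WRITE d 29 -> keep
  v16 WRITE a 27 -> skip
  v17 WRITE b 18 -> skip
  v18 WRITE b 7 -> skip
  v19 WRITE b 9 -> skip
  v20 WRITE a 72 -> skip
  v21 WRITE d 3 -> keep
  v22 WRITE d 75 -> keep
  v23 WRITE b 35 -> skip
  v24 WRITE a 17 -> skip
  v25 WRITE a 1 -> skip
  v26 WRITE b 80 -> skip
  v27 WRITE d 34 -> drop (> snap)
Collected: [(2, 56), (5, 51), (12, 47), (14, 73), (15, 29), (21, 3), (22, 75)]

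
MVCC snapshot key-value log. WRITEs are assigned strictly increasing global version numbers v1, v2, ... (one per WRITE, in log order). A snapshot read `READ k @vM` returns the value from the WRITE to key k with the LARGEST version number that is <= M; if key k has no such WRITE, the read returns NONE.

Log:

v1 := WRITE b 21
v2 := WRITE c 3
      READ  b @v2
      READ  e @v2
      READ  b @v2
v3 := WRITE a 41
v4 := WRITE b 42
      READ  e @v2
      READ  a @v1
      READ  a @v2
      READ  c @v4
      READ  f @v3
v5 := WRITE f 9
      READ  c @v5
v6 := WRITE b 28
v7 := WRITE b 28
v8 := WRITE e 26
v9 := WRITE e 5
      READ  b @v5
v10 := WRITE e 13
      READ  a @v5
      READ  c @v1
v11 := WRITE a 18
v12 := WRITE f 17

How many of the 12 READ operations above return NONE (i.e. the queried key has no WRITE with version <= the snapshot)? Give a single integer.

Answer: 6

Derivation:
v1: WRITE b=21  (b history now [(1, 21)])
v2: WRITE c=3  (c history now [(2, 3)])
READ b @v2: history=[(1, 21)] -> pick v1 -> 21
READ e @v2: history=[] -> no version <= 2 -> NONE
READ b @v2: history=[(1, 21)] -> pick v1 -> 21
v3: WRITE a=41  (a history now [(3, 41)])
v4: WRITE b=42  (b history now [(1, 21), (4, 42)])
READ e @v2: history=[] -> no version <= 2 -> NONE
READ a @v1: history=[(3, 41)] -> no version <= 1 -> NONE
READ a @v2: history=[(3, 41)] -> no version <= 2 -> NONE
READ c @v4: history=[(2, 3)] -> pick v2 -> 3
READ f @v3: history=[] -> no version <= 3 -> NONE
v5: WRITE f=9  (f history now [(5, 9)])
READ c @v5: history=[(2, 3)] -> pick v2 -> 3
v6: WRITE b=28  (b history now [(1, 21), (4, 42), (6, 28)])
v7: WRITE b=28  (b history now [(1, 21), (4, 42), (6, 28), (7, 28)])
v8: WRITE e=26  (e history now [(8, 26)])
v9: WRITE e=5  (e history now [(8, 26), (9, 5)])
READ b @v5: history=[(1, 21), (4, 42), (6, 28), (7, 28)] -> pick v4 -> 42
v10: WRITE e=13  (e history now [(8, 26), (9, 5), (10, 13)])
READ a @v5: history=[(3, 41)] -> pick v3 -> 41
READ c @v1: history=[(2, 3)] -> no version <= 1 -> NONE
v11: WRITE a=18  (a history now [(3, 41), (11, 18)])
v12: WRITE f=17  (f history now [(5, 9), (12, 17)])
Read results in order: ['21', 'NONE', '21', 'NONE', 'NONE', 'NONE', '3', 'NONE', '3', '42', '41', 'NONE']
NONE count = 6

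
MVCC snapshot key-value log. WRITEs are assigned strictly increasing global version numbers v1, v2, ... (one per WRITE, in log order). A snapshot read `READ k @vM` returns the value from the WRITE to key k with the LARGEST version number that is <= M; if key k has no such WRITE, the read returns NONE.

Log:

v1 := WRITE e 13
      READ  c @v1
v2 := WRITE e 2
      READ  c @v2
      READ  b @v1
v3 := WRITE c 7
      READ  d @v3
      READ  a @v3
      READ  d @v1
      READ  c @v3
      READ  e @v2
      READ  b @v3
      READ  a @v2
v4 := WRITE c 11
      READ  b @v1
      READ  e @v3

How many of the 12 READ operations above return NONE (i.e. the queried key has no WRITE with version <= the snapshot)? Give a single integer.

v1: WRITE e=13  (e history now [(1, 13)])
READ c @v1: history=[] -> no version <= 1 -> NONE
v2: WRITE e=2  (e history now [(1, 13), (2, 2)])
READ c @v2: history=[] -> no version <= 2 -> NONE
READ b @v1: history=[] -> no version <= 1 -> NONE
v3: WRITE c=7  (c history now [(3, 7)])
READ d @v3: history=[] -> no version <= 3 -> NONE
READ a @v3: history=[] -> no version <= 3 -> NONE
READ d @v1: history=[] -> no version <= 1 -> NONE
READ c @v3: history=[(3, 7)] -> pick v3 -> 7
READ e @v2: history=[(1, 13), (2, 2)] -> pick v2 -> 2
READ b @v3: history=[] -> no version <= 3 -> NONE
READ a @v2: history=[] -> no version <= 2 -> NONE
v4: WRITE c=11  (c history now [(3, 7), (4, 11)])
READ b @v1: history=[] -> no version <= 1 -> NONE
READ e @v3: history=[(1, 13), (2, 2)] -> pick v2 -> 2
Read results in order: ['NONE', 'NONE', 'NONE', 'NONE', 'NONE', 'NONE', '7', '2', 'NONE', 'NONE', 'NONE', '2']
NONE count = 9

Answer: 9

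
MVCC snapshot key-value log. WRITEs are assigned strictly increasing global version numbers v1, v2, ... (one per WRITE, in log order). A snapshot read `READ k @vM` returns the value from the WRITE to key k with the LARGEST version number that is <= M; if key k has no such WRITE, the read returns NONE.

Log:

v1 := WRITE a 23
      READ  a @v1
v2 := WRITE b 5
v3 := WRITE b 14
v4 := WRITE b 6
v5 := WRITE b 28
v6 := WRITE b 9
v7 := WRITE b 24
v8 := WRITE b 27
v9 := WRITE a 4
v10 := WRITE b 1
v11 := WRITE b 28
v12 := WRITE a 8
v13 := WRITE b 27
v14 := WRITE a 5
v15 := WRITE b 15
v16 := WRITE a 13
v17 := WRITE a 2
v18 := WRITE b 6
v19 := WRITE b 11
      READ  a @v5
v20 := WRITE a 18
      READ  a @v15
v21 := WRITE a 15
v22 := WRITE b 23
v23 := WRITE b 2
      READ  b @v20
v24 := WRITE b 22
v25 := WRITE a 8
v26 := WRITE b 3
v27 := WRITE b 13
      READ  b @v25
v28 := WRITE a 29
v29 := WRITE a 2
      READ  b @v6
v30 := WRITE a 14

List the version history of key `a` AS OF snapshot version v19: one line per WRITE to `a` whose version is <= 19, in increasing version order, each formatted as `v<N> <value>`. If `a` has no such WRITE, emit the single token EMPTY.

Answer: v1 23
v9 4
v12 8
v14 5
v16 13
v17 2

Derivation:
Scan writes for key=a with version <= 19:
  v1 WRITE a 23 -> keep
  v2 WRITE b 5 -> skip
  v3 WRITE b 14 -> skip
  v4 WRITE b 6 -> skip
  v5 WRITE b 28 -> skip
  v6 WRITE b 9 -> skip
  v7 WRITE b 24 -> skip
  v8 WRITE b 27 -> skip
  v9 WRITE a 4 -> keep
  v10 WRITE b 1 -> skip
  v11 WRITE b 28 -> skip
  v12 WRITE a 8 -> keep
  v13 WRITE b 27 -> skip
  v14 WRITE a 5 -> keep
  v15 WRITE b 15 -> skip
  v16 WRITE a 13 -> keep
  v17 WRITE a 2 -> keep
  v18 WRITE b 6 -> skip
  v19 WRITE b 11 -> skip
  v20 WRITE a 18 -> drop (> snap)
  v21 WRITE a 15 -> drop (> snap)
  v22 WRITE b 23 -> skip
  v23 WRITE b 2 -> skip
  v24 WRITE b 22 -> skip
  v25 WRITE a 8 -> drop (> snap)
  v26 WRITE b 3 -> skip
  v27 WRITE b 13 -> skip
  v28 WRITE a 29 -> drop (> snap)
  v29 WRITE a 2 -> drop (> snap)
  v30 WRITE a 14 -> drop (> snap)
Collected: [(1, 23), (9, 4), (12, 8), (14, 5), (16, 13), (17, 2)]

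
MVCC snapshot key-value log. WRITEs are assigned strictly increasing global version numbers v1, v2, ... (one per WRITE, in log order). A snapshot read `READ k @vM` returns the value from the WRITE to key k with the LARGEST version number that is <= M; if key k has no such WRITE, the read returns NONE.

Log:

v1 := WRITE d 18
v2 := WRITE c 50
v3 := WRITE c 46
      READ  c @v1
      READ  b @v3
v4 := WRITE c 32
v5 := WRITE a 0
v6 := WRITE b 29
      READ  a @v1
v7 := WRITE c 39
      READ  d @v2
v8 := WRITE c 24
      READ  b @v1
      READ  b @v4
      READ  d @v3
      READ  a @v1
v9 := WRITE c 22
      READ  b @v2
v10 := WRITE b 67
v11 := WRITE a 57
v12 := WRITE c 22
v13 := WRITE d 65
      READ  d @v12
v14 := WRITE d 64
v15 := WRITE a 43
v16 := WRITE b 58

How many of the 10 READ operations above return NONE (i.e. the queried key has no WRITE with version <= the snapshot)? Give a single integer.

Answer: 7

Derivation:
v1: WRITE d=18  (d history now [(1, 18)])
v2: WRITE c=50  (c history now [(2, 50)])
v3: WRITE c=46  (c history now [(2, 50), (3, 46)])
READ c @v1: history=[(2, 50), (3, 46)] -> no version <= 1 -> NONE
READ b @v3: history=[] -> no version <= 3 -> NONE
v4: WRITE c=32  (c history now [(2, 50), (3, 46), (4, 32)])
v5: WRITE a=0  (a history now [(5, 0)])
v6: WRITE b=29  (b history now [(6, 29)])
READ a @v1: history=[(5, 0)] -> no version <= 1 -> NONE
v7: WRITE c=39  (c history now [(2, 50), (3, 46), (4, 32), (7, 39)])
READ d @v2: history=[(1, 18)] -> pick v1 -> 18
v8: WRITE c=24  (c history now [(2, 50), (3, 46), (4, 32), (7, 39), (8, 24)])
READ b @v1: history=[(6, 29)] -> no version <= 1 -> NONE
READ b @v4: history=[(6, 29)] -> no version <= 4 -> NONE
READ d @v3: history=[(1, 18)] -> pick v1 -> 18
READ a @v1: history=[(5, 0)] -> no version <= 1 -> NONE
v9: WRITE c=22  (c history now [(2, 50), (3, 46), (4, 32), (7, 39), (8, 24), (9, 22)])
READ b @v2: history=[(6, 29)] -> no version <= 2 -> NONE
v10: WRITE b=67  (b history now [(6, 29), (10, 67)])
v11: WRITE a=57  (a history now [(5, 0), (11, 57)])
v12: WRITE c=22  (c history now [(2, 50), (3, 46), (4, 32), (7, 39), (8, 24), (9, 22), (12, 22)])
v13: WRITE d=65  (d history now [(1, 18), (13, 65)])
READ d @v12: history=[(1, 18), (13, 65)] -> pick v1 -> 18
v14: WRITE d=64  (d history now [(1, 18), (13, 65), (14, 64)])
v15: WRITE a=43  (a history now [(5, 0), (11, 57), (15, 43)])
v16: WRITE b=58  (b history now [(6, 29), (10, 67), (16, 58)])
Read results in order: ['NONE', 'NONE', 'NONE', '18', 'NONE', 'NONE', '18', 'NONE', 'NONE', '18']
NONE count = 7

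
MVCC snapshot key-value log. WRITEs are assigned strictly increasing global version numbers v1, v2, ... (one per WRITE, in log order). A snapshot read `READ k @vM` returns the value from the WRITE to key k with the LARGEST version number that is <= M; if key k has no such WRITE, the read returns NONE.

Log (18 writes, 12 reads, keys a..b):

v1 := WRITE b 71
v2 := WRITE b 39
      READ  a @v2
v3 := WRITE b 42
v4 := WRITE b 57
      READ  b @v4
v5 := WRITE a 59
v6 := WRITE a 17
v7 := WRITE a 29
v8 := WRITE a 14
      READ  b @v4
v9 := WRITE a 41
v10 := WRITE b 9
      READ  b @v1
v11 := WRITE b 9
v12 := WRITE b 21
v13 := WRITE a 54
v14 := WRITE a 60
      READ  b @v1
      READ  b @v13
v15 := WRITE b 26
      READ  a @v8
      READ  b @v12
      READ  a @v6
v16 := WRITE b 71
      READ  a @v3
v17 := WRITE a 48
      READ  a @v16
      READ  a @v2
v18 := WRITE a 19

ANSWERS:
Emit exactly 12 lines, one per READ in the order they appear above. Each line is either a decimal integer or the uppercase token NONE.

Answer: NONE
57
57
71
71
21
14
21
17
NONE
60
NONE

Derivation:
v1: WRITE b=71  (b history now [(1, 71)])
v2: WRITE b=39  (b history now [(1, 71), (2, 39)])
READ a @v2: history=[] -> no version <= 2 -> NONE
v3: WRITE b=42  (b history now [(1, 71), (2, 39), (3, 42)])
v4: WRITE b=57  (b history now [(1, 71), (2, 39), (3, 42), (4, 57)])
READ b @v4: history=[(1, 71), (2, 39), (3, 42), (4, 57)] -> pick v4 -> 57
v5: WRITE a=59  (a history now [(5, 59)])
v6: WRITE a=17  (a history now [(5, 59), (6, 17)])
v7: WRITE a=29  (a history now [(5, 59), (6, 17), (7, 29)])
v8: WRITE a=14  (a history now [(5, 59), (6, 17), (7, 29), (8, 14)])
READ b @v4: history=[(1, 71), (2, 39), (3, 42), (4, 57)] -> pick v4 -> 57
v9: WRITE a=41  (a history now [(5, 59), (6, 17), (7, 29), (8, 14), (9, 41)])
v10: WRITE b=9  (b history now [(1, 71), (2, 39), (3, 42), (4, 57), (10, 9)])
READ b @v1: history=[(1, 71), (2, 39), (3, 42), (4, 57), (10, 9)] -> pick v1 -> 71
v11: WRITE b=9  (b history now [(1, 71), (2, 39), (3, 42), (4, 57), (10, 9), (11, 9)])
v12: WRITE b=21  (b history now [(1, 71), (2, 39), (3, 42), (4, 57), (10, 9), (11, 9), (12, 21)])
v13: WRITE a=54  (a history now [(5, 59), (6, 17), (7, 29), (8, 14), (9, 41), (13, 54)])
v14: WRITE a=60  (a history now [(5, 59), (6, 17), (7, 29), (8, 14), (9, 41), (13, 54), (14, 60)])
READ b @v1: history=[(1, 71), (2, 39), (3, 42), (4, 57), (10, 9), (11, 9), (12, 21)] -> pick v1 -> 71
READ b @v13: history=[(1, 71), (2, 39), (3, 42), (4, 57), (10, 9), (11, 9), (12, 21)] -> pick v12 -> 21
v15: WRITE b=26  (b history now [(1, 71), (2, 39), (3, 42), (4, 57), (10, 9), (11, 9), (12, 21), (15, 26)])
READ a @v8: history=[(5, 59), (6, 17), (7, 29), (8, 14), (9, 41), (13, 54), (14, 60)] -> pick v8 -> 14
READ b @v12: history=[(1, 71), (2, 39), (3, 42), (4, 57), (10, 9), (11, 9), (12, 21), (15, 26)] -> pick v12 -> 21
READ a @v6: history=[(5, 59), (6, 17), (7, 29), (8, 14), (9, 41), (13, 54), (14, 60)] -> pick v6 -> 17
v16: WRITE b=71  (b history now [(1, 71), (2, 39), (3, 42), (4, 57), (10, 9), (11, 9), (12, 21), (15, 26), (16, 71)])
READ a @v3: history=[(5, 59), (6, 17), (7, 29), (8, 14), (9, 41), (13, 54), (14, 60)] -> no version <= 3 -> NONE
v17: WRITE a=48  (a history now [(5, 59), (6, 17), (7, 29), (8, 14), (9, 41), (13, 54), (14, 60), (17, 48)])
READ a @v16: history=[(5, 59), (6, 17), (7, 29), (8, 14), (9, 41), (13, 54), (14, 60), (17, 48)] -> pick v14 -> 60
READ a @v2: history=[(5, 59), (6, 17), (7, 29), (8, 14), (9, 41), (13, 54), (14, 60), (17, 48)] -> no version <= 2 -> NONE
v18: WRITE a=19  (a history now [(5, 59), (6, 17), (7, 29), (8, 14), (9, 41), (13, 54), (14, 60), (17, 48), (18, 19)])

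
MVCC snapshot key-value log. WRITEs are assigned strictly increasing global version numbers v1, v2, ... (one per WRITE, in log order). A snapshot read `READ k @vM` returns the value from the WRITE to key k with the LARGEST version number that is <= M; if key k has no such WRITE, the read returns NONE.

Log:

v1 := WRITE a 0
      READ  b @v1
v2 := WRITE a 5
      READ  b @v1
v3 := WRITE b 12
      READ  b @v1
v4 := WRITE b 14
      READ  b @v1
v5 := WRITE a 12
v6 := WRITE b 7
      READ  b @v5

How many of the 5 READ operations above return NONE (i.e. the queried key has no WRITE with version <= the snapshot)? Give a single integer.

Answer: 4

Derivation:
v1: WRITE a=0  (a history now [(1, 0)])
READ b @v1: history=[] -> no version <= 1 -> NONE
v2: WRITE a=5  (a history now [(1, 0), (2, 5)])
READ b @v1: history=[] -> no version <= 1 -> NONE
v3: WRITE b=12  (b history now [(3, 12)])
READ b @v1: history=[(3, 12)] -> no version <= 1 -> NONE
v4: WRITE b=14  (b history now [(3, 12), (4, 14)])
READ b @v1: history=[(3, 12), (4, 14)] -> no version <= 1 -> NONE
v5: WRITE a=12  (a history now [(1, 0), (2, 5), (5, 12)])
v6: WRITE b=7  (b history now [(3, 12), (4, 14), (6, 7)])
READ b @v5: history=[(3, 12), (4, 14), (6, 7)] -> pick v4 -> 14
Read results in order: ['NONE', 'NONE', 'NONE', 'NONE', '14']
NONE count = 4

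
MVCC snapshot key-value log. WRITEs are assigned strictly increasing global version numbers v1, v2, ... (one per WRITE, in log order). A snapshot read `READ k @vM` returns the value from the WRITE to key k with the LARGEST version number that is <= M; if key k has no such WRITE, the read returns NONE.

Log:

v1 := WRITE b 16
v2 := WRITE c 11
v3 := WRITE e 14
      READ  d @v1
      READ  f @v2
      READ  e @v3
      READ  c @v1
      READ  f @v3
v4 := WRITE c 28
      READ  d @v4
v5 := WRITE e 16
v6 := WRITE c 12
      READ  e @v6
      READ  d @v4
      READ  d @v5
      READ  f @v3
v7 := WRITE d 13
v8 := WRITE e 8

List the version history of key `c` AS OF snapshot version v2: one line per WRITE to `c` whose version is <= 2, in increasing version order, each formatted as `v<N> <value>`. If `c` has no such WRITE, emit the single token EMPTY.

Scan writes for key=c with version <= 2:
  v1 WRITE b 16 -> skip
  v2 WRITE c 11 -> keep
  v3 WRITE e 14 -> skip
  v4 WRITE c 28 -> drop (> snap)
  v5 WRITE e 16 -> skip
  v6 WRITE c 12 -> drop (> snap)
  v7 WRITE d 13 -> skip
  v8 WRITE e 8 -> skip
Collected: [(2, 11)]

Answer: v2 11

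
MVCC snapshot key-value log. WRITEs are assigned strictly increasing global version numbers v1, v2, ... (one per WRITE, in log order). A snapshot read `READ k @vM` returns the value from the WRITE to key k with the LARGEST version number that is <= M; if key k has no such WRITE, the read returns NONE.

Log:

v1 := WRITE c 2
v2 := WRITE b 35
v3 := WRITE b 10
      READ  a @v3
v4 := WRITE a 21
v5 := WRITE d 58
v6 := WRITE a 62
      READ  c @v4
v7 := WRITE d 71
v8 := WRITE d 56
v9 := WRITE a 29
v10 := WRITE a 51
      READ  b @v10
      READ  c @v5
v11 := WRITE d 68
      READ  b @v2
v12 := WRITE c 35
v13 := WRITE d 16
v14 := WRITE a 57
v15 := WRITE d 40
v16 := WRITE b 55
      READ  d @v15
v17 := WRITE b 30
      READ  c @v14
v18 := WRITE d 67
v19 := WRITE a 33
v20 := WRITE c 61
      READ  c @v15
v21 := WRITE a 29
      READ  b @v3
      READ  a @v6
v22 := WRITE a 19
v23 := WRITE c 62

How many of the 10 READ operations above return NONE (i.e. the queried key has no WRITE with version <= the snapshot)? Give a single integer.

Answer: 1

Derivation:
v1: WRITE c=2  (c history now [(1, 2)])
v2: WRITE b=35  (b history now [(2, 35)])
v3: WRITE b=10  (b history now [(2, 35), (3, 10)])
READ a @v3: history=[] -> no version <= 3 -> NONE
v4: WRITE a=21  (a history now [(4, 21)])
v5: WRITE d=58  (d history now [(5, 58)])
v6: WRITE a=62  (a history now [(4, 21), (6, 62)])
READ c @v4: history=[(1, 2)] -> pick v1 -> 2
v7: WRITE d=71  (d history now [(5, 58), (7, 71)])
v8: WRITE d=56  (d history now [(5, 58), (7, 71), (8, 56)])
v9: WRITE a=29  (a history now [(4, 21), (6, 62), (9, 29)])
v10: WRITE a=51  (a history now [(4, 21), (6, 62), (9, 29), (10, 51)])
READ b @v10: history=[(2, 35), (3, 10)] -> pick v3 -> 10
READ c @v5: history=[(1, 2)] -> pick v1 -> 2
v11: WRITE d=68  (d history now [(5, 58), (7, 71), (8, 56), (11, 68)])
READ b @v2: history=[(2, 35), (3, 10)] -> pick v2 -> 35
v12: WRITE c=35  (c history now [(1, 2), (12, 35)])
v13: WRITE d=16  (d history now [(5, 58), (7, 71), (8, 56), (11, 68), (13, 16)])
v14: WRITE a=57  (a history now [(4, 21), (6, 62), (9, 29), (10, 51), (14, 57)])
v15: WRITE d=40  (d history now [(5, 58), (7, 71), (8, 56), (11, 68), (13, 16), (15, 40)])
v16: WRITE b=55  (b history now [(2, 35), (3, 10), (16, 55)])
READ d @v15: history=[(5, 58), (7, 71), (8, 56), (11, 68), (13, 16), (15, 40)] -> pick v15 -> 40
v17: WRITE b=30  (b history now [(2, 35), (3, 10), (16, 55), (17, 30)])
READ c @v14: history=[(1, 2), (12, 35)] -> pick v12 -> 35
v18: WRITE d=67  (d history now [(5, 58), (7, 71), (8, 56), (11, 68), (13, 16), (15, 40), (18, 67)])
v19: WRITE a=33  (a history now [(4, 21), (6, 62), (9, 29), (10, 51), (14, 57), (19, 33)])
v20: WRITE c=61  (c history now [(1, 2), (12, 35), (20, 61)])
READ c @v15: history=[(1, 2), (12, 35), (20, 61)] -> pick v12 -> 35
v21: WRITE a=29  (a history now [(4, 21), (6, 62), (9, 29), (10, 51), (14, 57), (19, 33), (21, 29)])
READ b @v3: history=[(2, 35), (3, 10), (16, 55), (17, 30)] -> pick v3 -> 10
READ a @v6: history=[(4, 21), (6, 62), (9, 29), (10, 51), (14, 57), (19, 33), (21, 29)] -> pick v6 -> 62
v22: WRITE a=19  (a history now [(4, 21), (6, 62), (9, 29), (10, 51), (14, 57), (19, 33), (21, 29), (22, 19)])
v23: WRITE c=62  (c history now [(1, 2), (12, 35), (20, 61), (23, 62)])
Read results in order: ['NONE', '2', '10', '2', '35', '40', '35', '35', '10', '62']
NONE count = 1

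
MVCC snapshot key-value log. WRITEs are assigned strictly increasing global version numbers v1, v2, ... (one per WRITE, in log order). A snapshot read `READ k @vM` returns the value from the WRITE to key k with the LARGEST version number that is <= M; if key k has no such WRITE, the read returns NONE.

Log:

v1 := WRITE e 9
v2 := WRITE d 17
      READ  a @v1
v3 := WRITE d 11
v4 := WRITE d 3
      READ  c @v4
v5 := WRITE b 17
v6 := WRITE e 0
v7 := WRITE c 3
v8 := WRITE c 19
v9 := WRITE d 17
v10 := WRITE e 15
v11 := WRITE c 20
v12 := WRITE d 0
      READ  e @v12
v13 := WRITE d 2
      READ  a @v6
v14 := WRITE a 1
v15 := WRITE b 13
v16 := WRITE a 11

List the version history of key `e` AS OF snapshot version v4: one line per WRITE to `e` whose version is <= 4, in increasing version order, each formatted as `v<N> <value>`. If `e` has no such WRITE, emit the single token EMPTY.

Answer: v1 9

Derivation:
Scan writes for key=e with version <= 4:
  v1 WRITE e 9 -> keep
  v2 WRITE d 17 -> skip
  v3 WRITE d 11 -> skip
  v4 WRITE d 3 -> skip
  v5 WRITE b 17 -> skip
  v6 WRITE e 0 -> drop (> snap)
  v7 WRITE c 3 -> skip
  v8 WRITE c 19 -> skip
  v9 WRITE d 17 -> skip
  v10 WRITE e 15 -> drop (> snap)
  v11 WRITE c 20 -> skip
  v12 WRITE d 0 -> skip
  v13 WRITE d 2 -> skip
  v14 WRITE a 1 -> skip
  v15 WRITE b 13 -> skip
  v16 WRITE a 11 -> skip
Collected: [(1, 9)]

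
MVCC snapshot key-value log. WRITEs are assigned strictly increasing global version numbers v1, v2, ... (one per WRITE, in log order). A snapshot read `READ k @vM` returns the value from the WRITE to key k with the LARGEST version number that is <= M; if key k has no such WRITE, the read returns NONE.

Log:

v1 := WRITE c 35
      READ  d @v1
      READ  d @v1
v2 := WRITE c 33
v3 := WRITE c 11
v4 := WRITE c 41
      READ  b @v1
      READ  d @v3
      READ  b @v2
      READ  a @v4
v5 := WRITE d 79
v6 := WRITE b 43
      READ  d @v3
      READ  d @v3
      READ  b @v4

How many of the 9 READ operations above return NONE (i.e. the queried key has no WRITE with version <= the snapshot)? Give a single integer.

Answer: 9

Derivation:
v1: WRITE c=35  (c history now [(1, 35)])
READ d @v1: history=[] -> no version <= 1 -> NONE
READ d @v1: history=[] -> no version <= 1 -> NONE
v2: WRITE c=33  (c history now [(1, 35), (2, 33)])
v3: WRITE c=11  (c history now [(1, 35), (2, 33), (3, 11)])
v4: WRITE c=41  (c history now [(1, 35), (2, 33), (3, 11), (4, 41)])
READ b @v1: history=[] -> no version <= 1 -> NONE
READ d @v3: history=[] -> no version <= 3 -> NONE
READ b @v2: history=[] -> no version <= 2 -> NONE
READ a @v4: history=[] -> no version <= 4 -> NONE
v5: WRITE d=79  (d history now [(5, 79)])
v6: WRITE b=43  (b history now [(6, 43)])
READ d @v3: history=[(5, 79)] -> no version <= 3 -> NONE
READ d @v3: history=[(5, 79)] -> no version <= 3 -> NONE
READ b @v4: history=[(6, 43)] -> no version <= 4 -> NONE
Read results in order: ['NONE', 'NONE', 'NONE', 'NONE', 'NONE', 'NONE', 'NONE', 'NONE', 'NONE']
NONE count = 9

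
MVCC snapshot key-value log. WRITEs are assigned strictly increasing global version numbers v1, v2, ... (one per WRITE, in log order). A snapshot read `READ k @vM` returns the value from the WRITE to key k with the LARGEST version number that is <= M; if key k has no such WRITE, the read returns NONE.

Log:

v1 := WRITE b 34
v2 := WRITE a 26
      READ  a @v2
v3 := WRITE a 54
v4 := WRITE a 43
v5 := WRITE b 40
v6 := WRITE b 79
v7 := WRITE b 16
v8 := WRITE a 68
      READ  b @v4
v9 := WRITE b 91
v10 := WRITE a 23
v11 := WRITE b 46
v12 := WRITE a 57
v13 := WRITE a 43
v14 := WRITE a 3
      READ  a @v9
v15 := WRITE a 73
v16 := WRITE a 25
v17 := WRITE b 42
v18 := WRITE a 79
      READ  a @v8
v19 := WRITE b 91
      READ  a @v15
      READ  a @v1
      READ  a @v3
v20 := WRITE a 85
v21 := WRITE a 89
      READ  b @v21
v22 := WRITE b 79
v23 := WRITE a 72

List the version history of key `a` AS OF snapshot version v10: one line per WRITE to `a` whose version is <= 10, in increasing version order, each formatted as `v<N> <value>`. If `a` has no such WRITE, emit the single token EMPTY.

Answer: v2 26
v3 54
v4 43
v8 68
v10 23

Derivation:
Scan writes for key=a with version <= 10:
  v1 WRITE b 34 -> skip
  v2 WRITE a 26 -> keep
  v3 WRITE a 54 -> keep
  v4 WRITE a 43 -> keep
  v5 WRITE b 40 -> skip
  v6 WRITE b 79 -> skip
  v7 WRITE b 16 -> skip
  v8 WRITE a 68 -> keep
  v9 WRITE b 91 -> skip
  v10 WRITE a 23 -> keep
  v11 WRITE b 46 -> skip
  v12 WRITE a 57 -> drop (> snap)
  v13 WRITE a 43 -> drop (> snap)
  v14 WRITE a 3 -> drop (> snap)
  v15 WRITE a 73 -> drop (> snap)
  v16 WRITE a 25 -> drop (> snap)
  v17 WRITE b 42 -> skip
  v18 WRITE a 79 -> drop (> snap)
  v19 WRITE b 91 -> skip
  v20 WRITE a 85 -> drop (> snap)
  v21 WRITE a 89 -> drop (> snap)
  v22 WRITE b 79 -> skip
  v23 WRITE a 72 -> drop (> snap)
Collected: [(2, 26), (3, 54), (4, 43), (8, 68), (10, 23)]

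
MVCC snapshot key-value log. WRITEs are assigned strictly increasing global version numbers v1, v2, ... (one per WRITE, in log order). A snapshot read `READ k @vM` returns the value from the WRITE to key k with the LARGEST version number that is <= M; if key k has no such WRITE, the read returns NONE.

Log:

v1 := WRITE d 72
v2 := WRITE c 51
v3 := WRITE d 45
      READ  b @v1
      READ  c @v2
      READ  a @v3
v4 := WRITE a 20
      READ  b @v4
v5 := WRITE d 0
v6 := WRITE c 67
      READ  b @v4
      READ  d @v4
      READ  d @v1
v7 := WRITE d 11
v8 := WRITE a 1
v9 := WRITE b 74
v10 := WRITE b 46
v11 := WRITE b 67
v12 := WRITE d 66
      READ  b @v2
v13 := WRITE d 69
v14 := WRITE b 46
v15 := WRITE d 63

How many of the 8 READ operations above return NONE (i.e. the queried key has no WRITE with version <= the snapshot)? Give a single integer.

v1: WRITE d=72  (d history now [(1, 72)])
v2: WRITE c=51  (c history now [(2, 51)])
v3: WRITE d=45  (d history now [(1, 72), (3, 45)])
READ b @v1: history=[] -> no version <= 1 -> NONE
READ c @v2: history=[(2, 51)] -> pick v2 -> 51
READ a @v3: history=[] -> no version <= 3 -> NONE
v4: WRITE a=20  (a history now [(4, 20)])
READ b @v4: history=[] -> no version <= 4 -> NONE
v5: WRITE d=0  (d history now [(1, 72), (3, 45), (5, 0)])
v6: WRITE c=67  (c history now [(2, 51), (6, 67)])
READ b @v4: history=[] -> no version <= 4 -> NONE
READ d @v4: history=[(1, 72), (3, 45), (5, 0)] -> pick v3 -> 45
READ d @v1: history=[(1, 72), (3, 45), (5, 0)] -> pick v1 -> 72
v7: WRITE d=11  (d history now [(1, 72), (3, 45), (5, 0), (7, 11)])
v8: WRITE a=1  (a history now [(4, 20), (8, 1)])
v9: WRITE b=74  (b history now [(9, 74)])
v10: WRITE b=46  (b history now [(9, 74), (10, 46)])
v11: WRITE b=67  (b history now [(9, 74), (10, 46), (11, 67)])
v12: WRITE d=66  (d history now [(1, 72), (3, 45), (5, 0), (7, 11), (12, 66)])
READ b @v2: history=[(9, 74), (10, 46), (11, 67)] -> no version <= 2 -> NONE
v13: WRITE d=69  (d history now [(1, 72), (3, 45), (5, 0), (7, 11), (12, 66), (13, 69)])
v14: WRITE b=46  (b history now [(9, 74), (10, 46), (11, 67), (14, 46)])
v15: WRITE d=63  (d history now [(1, 72), (3, 45), (5, 0), (7, 11), (12, 66), (13, 69), (15, 63)])
Read results in order: ['NONE', '51', 'NONE', 'NONE', 'NONE', '45', '72', 'NONE']
NONE count = 5

Answer: 5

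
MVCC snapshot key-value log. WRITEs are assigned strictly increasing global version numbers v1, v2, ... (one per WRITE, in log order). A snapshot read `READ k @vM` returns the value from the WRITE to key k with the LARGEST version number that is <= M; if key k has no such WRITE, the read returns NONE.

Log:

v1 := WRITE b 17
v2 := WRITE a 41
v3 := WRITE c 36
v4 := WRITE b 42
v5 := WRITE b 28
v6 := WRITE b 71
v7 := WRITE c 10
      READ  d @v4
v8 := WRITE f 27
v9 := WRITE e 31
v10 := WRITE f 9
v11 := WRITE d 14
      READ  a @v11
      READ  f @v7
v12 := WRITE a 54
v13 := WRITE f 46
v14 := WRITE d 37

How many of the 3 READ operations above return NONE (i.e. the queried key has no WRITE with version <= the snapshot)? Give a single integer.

v1: WRITE b=17  (b history now [(1, 17)])
v2: WRITE a=41  (a history now [(2, 41)])
v3: WRITE c=36  (c history now [(3, 36)])
v4: WRITE b=42  (b history now [(1, 17), (4, 42)])
v5: WRITE b=28  (b history now [(1, 17), (4, 42), (5, 28)])
v6: WRITE b=71  (b history now [(1, 17), (4, 42), (5, 28), (6, 71)])
v7: WRITE c=10  (c history now [(3, 36), (7, 10)])
READ d @v4: history=[] -> no version <= 4 -> NONE
v8: WRITE f=27  (f history now [(8, 27)])
v9: WRITE e=31  (e history now [(9, 31)])
v10: WRITE f=9  (f history now [(8, 27), (10, 9)])
v11: WRITE d=14  (d history now [(11, 14)])
READ a @v11: history=[(2, 41)] -> pick v2 -> 41
READ f @v7: history=[(8, 27), (10, 9)] -> no version <= 7 -> NONE
v12: WRITE a=54  (a history now [(2, 41), (12, 54)])
v13: WRITE f=46  (f history now [(8, 27), (10, 9), (13, 46)])
v14: WRITE d=37  (d history now [(11, 14), (14, 37)])
Read results in order: ['NONE', '41', 'NONE']
NONE count = 2

Answer: 2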